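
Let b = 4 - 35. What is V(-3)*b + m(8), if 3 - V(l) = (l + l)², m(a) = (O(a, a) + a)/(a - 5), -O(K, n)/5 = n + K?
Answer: 999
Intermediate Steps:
O(K, n) = -5*K - 5*n (O(K, n) = -5*(n + K) = -5*(K + n) = -5*K - 5*n)
m(a) = -9*a/(-5 + a) (m(a) = ((-5*a - 5*a) + a)/(a - 5) = (-10*a + a)/(-5 + a) = (-9*a)/(-5 + a) = -9*a/(-5 + a))
b = -31
V(l) = 3 - 4*l² (V(l) = 3 - (l + l)² = 3 - (2*l)² = 3 - 4*l²)
V(-3)*b + m(8) = (3 - 4*(-3)²)*(-31) - 9*8/(-5 + 8) = (3 - 4*9)*(-31) - 9*8/3 = (3 - 36)*(-31) - 9*8*⅓ = -33*(-31) - 24 = 1023 - 24 = 999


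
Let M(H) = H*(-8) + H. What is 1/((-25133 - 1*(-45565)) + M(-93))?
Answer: 1/21083 ≈ 4.7432e-5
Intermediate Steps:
M(H) = -7*H (M(H) = -8*H + H = -7*H)
1/((-25133 - 1*(-45565)) + M(-93)) = 1/((-25133 - 1*(-45565)) - 7*(-93)) = 1/((-25133 + 45565) + 651) = 1/(20432 + 651) = 1/21083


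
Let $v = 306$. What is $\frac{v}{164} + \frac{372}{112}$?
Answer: $\frac{5955}{1148} \approx 5.1873$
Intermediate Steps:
$\frac{v}{164} + \frac{372}{112} = \frac{306}{164} + \frac{372}{112} = 306 \cdot \frac{1}{164} + 372 \cdot \frac{1}{112} = \frac{153}{82} + \frac{93}{28} = \frac{5955}{1148}$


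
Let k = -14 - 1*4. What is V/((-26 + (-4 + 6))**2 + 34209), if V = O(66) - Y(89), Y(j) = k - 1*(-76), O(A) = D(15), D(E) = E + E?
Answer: -28/34785 ≈ -0.00080494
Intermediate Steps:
k = -18 (k = -14 - 4 = -18)
D(E) = 2*E
O(A) = 30 (O(A) = 2*15 = 30)
Y(j) = 58 (Y(j) = -18 - 1*(-76) = -18 + 76 = 58)
V = -28 (V = 30 - 1*58 = 30 - 58 = -28)
V/((-26 + (-4 + 6))**2 + 34209) = -28/((-26 + (-4 + 6))**2 + 34209) = -28/((-26 + 2)**2 + 34209) = -28/((-24)**2 + 34209) = -28/(576 + 34209) = -28/34785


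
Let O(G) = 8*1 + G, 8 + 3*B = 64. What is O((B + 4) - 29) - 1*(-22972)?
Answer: 68921/3 ≈ 22974.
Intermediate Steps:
B = 56/3 (B = -8/3 + (⅓)*64 = -8/3 + 64/3 = 56/3 ≈ 18.667)
O(G) = 8 + G
O((B + 4) - 29) - 1*(-22972) = (8 + ((56/3 + 4) - 29)) - 1*(-22972) = (8 + (68/3 - 29)) + 22972 = (8 - 19/3) + 22972 = 5/3 + 22972 = 68921/3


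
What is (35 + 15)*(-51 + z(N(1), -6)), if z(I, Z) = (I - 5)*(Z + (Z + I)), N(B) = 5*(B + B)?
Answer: -3050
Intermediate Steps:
N(B) = 10*B (N(B) = 5*(2*B) = 10*B)
z(I, Z) = (-5 + I)*(I + 2*Z) (z(I, Z) = (-5 + I)*(Z + (I + Z)) = (-5 + I)*(I + 2*Z))
(35 + 15)*(-51 + z(N(1), -6)) = (35 + 15)*(-51 + ((10*1)² - 10*(-6) - 50 + 2*(10*1)*(-6))) = 50*(-51 + (10² + 60 - 5*10 + 2*10*(-6))) = 50*(-51 + (100 + 60 - 50 - 120)) = 50*(-51 - 10) = 50*(-61) = -3050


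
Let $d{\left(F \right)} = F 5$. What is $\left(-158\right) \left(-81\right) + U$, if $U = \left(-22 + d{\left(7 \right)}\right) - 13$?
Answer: $12798$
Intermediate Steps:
$d{\left(F \right)} = 5 F$
$U = 0$ ($U = \left(-22 + 5 \cdot 7\right) - 13 = \left(-22 + 35\right) - 13 = 13 - 13 = 0$)
$\left(-158\right) \left(-81\right) + U = \left(-158\right) \left(-81\right) + 0 = 12798 + 0 = 12798$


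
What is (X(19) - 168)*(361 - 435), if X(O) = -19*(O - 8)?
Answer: 27898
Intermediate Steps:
X(O) = 152 - 19*O (X(O) = -19*(-8 + O) = 152 - 19*O)
(X(19) - 168)*(361 - 435) = ((152 - 19*19) - 168)*(361 - 435) = ((152 - 361) - 168)*(-74) = (-209 - 168)*(-74) = -377*(-74) = 27898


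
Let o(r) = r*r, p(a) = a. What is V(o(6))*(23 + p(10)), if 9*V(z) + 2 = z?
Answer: 374/3 ≈ 124.67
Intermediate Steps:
o(r) = r²
V(z) = -2/9 + z/9
V(o(6))*(23 + p(10)) = (-2/9 + (⅑)*6²)*(23 + 10) = (-2/9 + (⅑)*36)*33 = (-2/9 + 4)*33 = (34/9)*33 = 374/3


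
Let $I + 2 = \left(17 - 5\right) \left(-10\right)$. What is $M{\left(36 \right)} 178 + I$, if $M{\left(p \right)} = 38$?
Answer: $6642$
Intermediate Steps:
$I = -122$ ($I = -2 + \left(17 - 5\right) \left(-10\right) = -2 + 12 \left(-10\right) = -2 - 120 = -122$)
$M{\left(36 \right)} 178 + I = 38 \cdot 178 - 122 = 6764 - 122 = 6642$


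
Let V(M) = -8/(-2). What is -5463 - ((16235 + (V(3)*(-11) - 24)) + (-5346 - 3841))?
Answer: -12443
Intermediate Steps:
V(M) = 4 (V(M) = -8*(-1/2) = 4)
-5463 - ((16235 + (V(3)*(-11) - 24)) + (-5346 - 3841)) = -5463 - ((16235 + (4*(-11) - 24)) + (-5346 - 3841)) = -5463 - ((16235 + (-44 - 24)) - 9187) = -5463 - ((16235 - 68) - 9187) = -5463 - (16167 - 9187) = -5463 - 1*6980 = -5463 - 6980 = -12443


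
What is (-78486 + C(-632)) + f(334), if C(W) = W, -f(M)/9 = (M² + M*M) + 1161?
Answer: -2097575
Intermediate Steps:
f(M) = -10449 - 18*M² (f(M) = -9*((M² + M*M) + 1161) = -9*((M² + M²) + 1161) = -9*(2*M² + 1161) = -9*(1161 + 2*M²) = -10449 - 18*M²)
(-78486 + C(-632)) + f(334) = (-78486 - 632) + (-10449 - 18*334²) = -79118 + (-10449 - 18*111556) = -79118 + (-10449 - 2008008) = -79118 - 2018457 = -2097575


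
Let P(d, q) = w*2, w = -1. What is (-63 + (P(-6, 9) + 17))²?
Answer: 2304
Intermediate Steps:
P(d, q) = -2 (P(d, q) = -1*2 = -2)
(-63 + (P(-6, 9) + 17))² = (-63 + (-2 + 17))² = (-63 + 15)² = (-48)² = 2304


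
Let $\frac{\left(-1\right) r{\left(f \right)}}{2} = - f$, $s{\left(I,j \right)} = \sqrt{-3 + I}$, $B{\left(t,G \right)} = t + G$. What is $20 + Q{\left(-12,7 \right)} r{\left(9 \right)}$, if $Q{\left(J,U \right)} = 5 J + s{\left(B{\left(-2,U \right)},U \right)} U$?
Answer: $-1060 + 126 \sqrt{2} \approx -881.81$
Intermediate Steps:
$B{\left(t,G \right)} = G + t$
$Q{\left(J,U \right)} = 5 J + U \sqrt{-5 + U}$ ($Q{\left(J,U \right)} = 5 J + \sqrt{-3 + \left(U - 2\right)} U = 5 J + \sqrt{-3 + \left(-2 + U\right)} U = 5 J + \sqrt{-5 + U} U = 5 J + U \sqrt{-5 + U}$)
$r{\left(f \right)} = 2 f$ ($r{\left(f \right)} = - 2 \left(- f\right) = 2 f$)
$20 + Q{\left(-12,7 \right)} r{\left(9 \right)} = 20 + \left(5 \left(-12\right) + 7 \sqrt{-5 + 7}\right) 2 \cdot 9 = 20 + \left(-60 + 7 \sqrt{2}\right) 18 = 20 - \left(1080 - 126 \sqrt{2}\right) = -1060 + 126 \sqrt{2}$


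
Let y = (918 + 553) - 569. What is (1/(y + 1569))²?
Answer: 1/6105841 ≈ 1.6378e-7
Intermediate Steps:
y = 902 (y = 1471 - 569 = 902)
(1/(y + 1569))² = (1/(902 + 1569))² = (1/2471)² = 1/6105841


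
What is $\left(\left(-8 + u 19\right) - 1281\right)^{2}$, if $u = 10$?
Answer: $1207801$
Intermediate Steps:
$\left(\left(-8 + u 19\right) - 1281\right)^{2} = \left(\left(-8 + 10 \cdot 19\right) - 1281\right)^{2} = \left(\left(-8 + 190\right) - 1281\right)^{2} = \left(182 - 1281\right)^{2} = \left(-1099\right)^{2} = 1207801$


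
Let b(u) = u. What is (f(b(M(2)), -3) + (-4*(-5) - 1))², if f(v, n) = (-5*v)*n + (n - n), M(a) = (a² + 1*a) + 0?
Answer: 11881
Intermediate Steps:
M(a) = a + a² (M(a) = (a² + a) + 0 = (a + a²) + 0 = a + a²)
f(v, n) = -5*n*v (f(v, n) = -5*n*v + 0 = -5*n*v)
(f(b(M(2)), -3) + (-4*(-5) - 1))² = (-5*(-3)*2*(1 + 2) + (-4*(-5) - 1))² = (-5*(-3)*2*3 + (20 - 1))² = (-5*(-3)*6 + 19)² = (90 + 19)² = 109² = 11881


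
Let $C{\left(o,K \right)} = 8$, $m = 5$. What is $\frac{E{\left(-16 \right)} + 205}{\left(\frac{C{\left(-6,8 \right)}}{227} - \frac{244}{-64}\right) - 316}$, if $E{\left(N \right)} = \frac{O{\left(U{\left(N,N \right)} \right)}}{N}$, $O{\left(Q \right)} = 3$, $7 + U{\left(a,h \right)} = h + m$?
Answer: $- \frac{743879}{1133737} \approx -0.65613$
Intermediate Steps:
$U{\left(a,h \right)} = -2 + h$ ($U{\left(a,h \right)} = -7 + \left(h + 5\right) = -7 + \left(5 + h\right) = -2 + h$)
$E{\left(N \right)} = \frac{3}{N}$
$\frac{E{\left(-16 \right)} + 205}{\left(\frac{C{\left(-6,8 \right)}}{227} - \frac{244}{-64}\right) - 316} = \frac{\frac{3}{-16} + 205}{\left(\frac{8}{227} - \frac{244}{-64}\right) - 316} = \frac{3 \left(- \frac{1}{16}\right) + 205}{\left(8 \cdot \frac{1}{227} - - \frac{61}{16}\right) - 316} = \frac{- \frac{3}{16} + 205}{\left(\frac{8}{227} + \frac{61}{16}\right) - 316} = \frac{3277}{16 \left(\frac{13975}{3632} - 316\right)} = \frac{3277}{16 \left(- \frac{1133737}{3632}\right)} = \frac{3277}{16} \left(- \frac{3632}{1133737}\right) = - \frac{743879}{1133737}$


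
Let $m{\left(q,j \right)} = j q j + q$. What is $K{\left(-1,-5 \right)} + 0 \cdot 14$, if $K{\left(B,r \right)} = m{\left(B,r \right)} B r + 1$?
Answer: $-129$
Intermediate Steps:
$m{\left(q,j \right)} = q + q j^{2}$ ($m{\left(q,j \right)} = q j^{2} + q = q + q j^{2}$)
$K{\left(B,r \right)} = 1 + r B^{2} \left(1 + r^{2}\right)$ ($K{\left(B,r \right)} = B \left(1 + r^{2}\right) B r + 1 = B^{2} \left(1 + r^{2}\right) r + 1 = r B^{2} \left(1 + r^{2}\right) + 1 = 1 + r B^{2} \left(1 + r^{2}\right)$)
$K{\left(-1,-5 \right)} + 0 \cdot 14 = \left(1 - 5 \left(-1\right)^{2} \left(1 + \left(-5\right)^{2}\right)\right) + 0 \cdot 14 = \left(1 - 5 \left(1 + 25\right)\right) + 0 = \left(1 - 5 \cdot 26\right) + 0 = \left(1 - 130\right) + 0 = -129 + 0 = -129$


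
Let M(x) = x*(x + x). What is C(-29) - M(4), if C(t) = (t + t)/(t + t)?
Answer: -31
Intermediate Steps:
M(x) = 2*x**2 (M(x) = x*(2*x) = 2*x**2)
C(t) = 1 (C(t) = (2*t)/((2*t)) = (2*t)*(1/(2*t)) = 1)
C(-29) - M(4) = 1 - 2*4**2 = 1 - 2*16 = 1 - 1*32 = 1 - 32 = -31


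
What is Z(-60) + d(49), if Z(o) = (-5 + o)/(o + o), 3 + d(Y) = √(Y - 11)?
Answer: -59/24 + √38 ≈ 3.7061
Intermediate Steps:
d(Y) = -3 + √(-11 + Y) (d(Y) = -3 + √(Y - 11) = -3 + √(-11 + Y))
Z(o) = (-5 + o)/(2*o) (Z(o) = (-5 + o)/((2*o)) = (-5 + o)*(1/(2*o)) = (-5 + o)/(2*o))
Z(-60) + d(49) = (½)*(-5 - 60)/(-60) + (-3 + √(-11 + 49)) = (½)*(-1/60)*(-65) + (-3 + √38) = 13/24 + (-3 + √38) = -59/24 + √38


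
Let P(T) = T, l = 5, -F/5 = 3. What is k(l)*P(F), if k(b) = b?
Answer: -75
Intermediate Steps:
F = -15 (F = -5*3 = -15)
k(l)*P(F) = 5*(-15) = -75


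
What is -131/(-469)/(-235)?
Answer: -131/110215 ≈ -0.0011886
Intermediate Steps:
-131/(-469)/(-235) = -131*(-1/469)*(-1/235) = (131/469)*(-1/235) = -131/110215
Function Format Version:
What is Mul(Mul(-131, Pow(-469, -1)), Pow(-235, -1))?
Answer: Rational(-131, 110215) ≈ -0.0011886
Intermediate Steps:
Mul(Mul(-131, Pow(-469, -1)), Pow(-235, -1)) = Mul(Mul(-131, Rational(-1, 469)), Rational(-1, 235)) = Mul(Rational(131, 469), Rational(-1, 235)) = Rational(-131, 110215)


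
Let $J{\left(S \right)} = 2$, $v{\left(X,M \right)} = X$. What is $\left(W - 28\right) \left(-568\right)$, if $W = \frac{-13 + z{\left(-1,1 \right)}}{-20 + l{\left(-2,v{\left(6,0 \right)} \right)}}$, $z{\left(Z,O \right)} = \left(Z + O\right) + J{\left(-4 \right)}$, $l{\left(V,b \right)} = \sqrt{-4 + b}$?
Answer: $\frac{3102416}{199} - \frac{3124 \sqrt{2}}{199} \approx 15568.0$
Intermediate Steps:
$z{\left(Z,O \right)} = 2 + O + Z$ ($z{\left(Z,O \right)} = \left(Z + O\right) + 2 = \left(O + Z\right) + 2 = 2 + O + Z$)
$W = - \frac{11}{-20 + \sqrt{2}}$ ($W = \frac{-13 + \left(2 + 1 - 1\right)}{-20 + \sqrt{-4 + 6}} = \frac{-13 + 2}{-20 + \sqrt{2}} = - \frac{11}{-20 + \sqrt{2}} \approx 0.59185$)
$\left(W - 28\right) \left(-568\right) = \left(\left(\frac{110}{199} + \frac{11 \sqrt{2}}{398}\right) - 28\right) \left(-568\right) = \left(- \frac{5462}{199} + \frac{11 \sqrt{2}}{398}\right) \left(-568\right) = \frac{3102416}{199} - \frac{3124 \sqrt{2}}{199}$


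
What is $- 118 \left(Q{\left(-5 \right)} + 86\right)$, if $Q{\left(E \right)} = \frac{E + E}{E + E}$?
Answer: $-10266$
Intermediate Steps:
$Q{\left(E \right)} = 1$ ($Q{\left(E \right)} = \frac{2 E}{2 E} = 2 E \frac{1}{2 E} = 1$)
$- 118 \left(Q{\left(-5 \right)} + 86\right) = - 118 \left(1 + 86\right) = \left(-118\right) 87 = -10266$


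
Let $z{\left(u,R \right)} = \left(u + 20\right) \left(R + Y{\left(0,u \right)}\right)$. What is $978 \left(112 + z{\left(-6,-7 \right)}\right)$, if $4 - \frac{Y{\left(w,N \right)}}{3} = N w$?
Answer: $177996$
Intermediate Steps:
$Y{\left(w,N \right)} = 12 - 3 N w$
$z{\left(u,R \right)} = \left(12 + R\right) \left(20 + u\right)$ ($z{\left(u,R \right)} = \left(u + 20\right) \left(R - \left(-12 + 3 u 0\right)\right) = \left(20 + u\right) \left(R + \left(12 + 0\right)\right) = \left(20 + u\right) \left(R + 12\right) = \left(20 + u\right) \left(12 + R\right) = \left(12 + R\right) \left(20 + u\right)$)
$978 \left(112 + z{\left(-6,-7 \right)}\right) = 978 \left(112 + \left(240 + 12 \left(-6\right) + 20 \left(-7\right) - -42\right)\right) = 978 \left(112 + \left(240 - 72 - 140 + 42\right)\right) = 978 \left(112 + 70\right) = 978 \cdot 182 = 177996$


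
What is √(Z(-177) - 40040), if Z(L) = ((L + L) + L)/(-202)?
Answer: I*√1633684898/202 ≈ 200.09*I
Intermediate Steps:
Z(L) = -3*L/202 (Z(L) = (2*L + L)*(-1/202) = (3*L)*(-1/202) = -3*L/202)
√(Z(-177) - 40040) = √(-3/202*(-177) - 40040) = √(531/202 - 40040) = √(-8087549/202) = I*√1633684898/202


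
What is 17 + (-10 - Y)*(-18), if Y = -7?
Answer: 71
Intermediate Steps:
17 + (-10 - Y)*(-18) = 17 + (-10 - 1*(-7))*(-18) = 17 + (-10 + 7)*(-18) = 17 - 3*(-18) = 17 + 54 = 71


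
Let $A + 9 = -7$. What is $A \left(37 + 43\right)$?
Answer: $-1280$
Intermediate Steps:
$A = -16$ ($A = -9 - 7 = -16$)
$A \left(37 + 43\right) = - 16 \left(37 + 43\right) = \left(-16\right) 80 = -1280$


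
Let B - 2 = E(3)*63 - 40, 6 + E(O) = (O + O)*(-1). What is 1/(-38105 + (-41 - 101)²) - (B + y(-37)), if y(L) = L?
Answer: 14908970/17941 ≈ 831.00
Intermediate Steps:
E(O) = -6 - 2*O (E(O) = -6 + (O + O)*(-1) = -6 + (2*O)*(-1) = -6 - 2*O)
B = -794 (B = 2 + ((-6 - 2*3)*63 - 40) = 2 + ((-6 - 6)*63 - 40) = 2 + (-12*63 - 40) = 2 + (-756 - 40) = 2 - 796 = -794)
1/(-38105 + (-41 - 101)²) - (B + y(-37)) = 1/(-38105 + (-41 - 101)²) - (-794 - 37) = 1/(-38105 + (-142)²) - 1*(-831) = 1/(-38105 + 20164) + 831 = 1/(-17941) + 831 = -1/17941 + 831 = 14908970/17941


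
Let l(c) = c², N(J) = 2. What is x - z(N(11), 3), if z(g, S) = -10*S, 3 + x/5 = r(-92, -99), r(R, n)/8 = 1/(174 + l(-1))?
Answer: 533/35 ≈ 15.229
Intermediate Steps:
r(R, n) = 8/175 (r(R, n) = 8/(174 + (-1)²) = 8/(174 + 1) = 8/175)
x = -517/35 (x = -15 + 5*(8/175) = -15 + 8/35 = -517/35 ≈ -14.771)
x - z(N(11), 3) = -517/35 - (-10)*3 = -517/35 - 1*(-30) = -517/35 + 30 = 533/35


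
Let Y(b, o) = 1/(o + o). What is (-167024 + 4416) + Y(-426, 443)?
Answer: -144070687/886 ≈ -1.6261e+5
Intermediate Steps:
Y(b, o) = 1/(2*o)
(-167024 + 4416) + Y(-426, 443) = (-167024 + 4416) + (1/2)/443 = -162608 + (1/2)*(1/443) = -162608 + 1/886 = -144070687/886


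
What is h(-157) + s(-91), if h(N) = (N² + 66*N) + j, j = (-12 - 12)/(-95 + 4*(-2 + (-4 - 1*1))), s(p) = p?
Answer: 582044/41 ≈ 14196.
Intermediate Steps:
j = 8/41 (j = -24/(-95 + 4*(-2 + (-4 - 1))) = -24/(-95 + 4*(-2 - 5)) = -24/(-95 + 4*(-7)) = -24/(-95 - 28) = -24/(-123) = -24*(-1/123) = 8/41 ≈ 0.19512)
h(N) = 8/41 + N² + 66*N (h(N) = (N² + 66*N) + 8/41 = 8/41 + N² + 66*N)
h(-157) + s(-91) = (8/41 + (-157)² + 66*(-157)) - 91 = (8/41 + 24649 - 10362) - 91 = 585775/41 - 91 = 582044/41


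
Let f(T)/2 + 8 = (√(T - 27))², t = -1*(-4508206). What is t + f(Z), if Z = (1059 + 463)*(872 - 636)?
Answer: 5226520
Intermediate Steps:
Z = 359192 (Z = 1522*236 = 359192)
t = 4508206
f(T) = -70 + 2*T (f(T) = -16 + 2*(√(T - 27))² = -16 + 2*(√(-27 + T))² = -16 + 2*(-27 + T) = -16 + (-54 + 2*T) = -70 + 2*T)
t + f(Z) = 4508206 + (-70 + 2*359192) = 4508206 + (-70 + 718384) = 4508206 + 718314 = 5226520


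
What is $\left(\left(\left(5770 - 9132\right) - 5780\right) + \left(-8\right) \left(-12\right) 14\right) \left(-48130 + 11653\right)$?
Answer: $284447646$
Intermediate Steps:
$\left(\left(\left(5770 - 9132\right) - 5780\right) + \left(-8\right) \left(-12\right) 14\right) \left(-48130 + 11653\right) = \left(\left(\left(5770 - 9132\right) - 5780\right) + 96 \cdot 14\right) \left(-36477\right) = \left(\left(\left(5770 - 9132\right) - 5780\right) + 1344\right) \left(-36477\right) = \left(\left(-3362 - 5780\right) + 1344\right) \left(-36477\right) = \left(-9142 + 1344\right) \left(-36477\right) = \left(-7798\right) \left(-36477\right) = 284447646$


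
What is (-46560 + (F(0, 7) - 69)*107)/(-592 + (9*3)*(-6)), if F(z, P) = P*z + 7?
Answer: 26597/377 ≈ 70.549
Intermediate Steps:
F(z, P) = 7 + P*z
(-46560 + (F(0, 7) - 69)*107)/(-592 + (9*3)*(-6)) = (-46560 + ((7 + 7*0) - 69)*107)/(-592 + (9*3)*(-6)) = (-46560 + ((7 + 0) - 69)*107)/(-592 + 27*(-6)) = (-46560 + (7 - 69)*107)/(-592 - 162) = (-46560 - 62*107)/(-754) = (-46560 - 6634)*(-1/754) = -53194*(-1/754) = 26597/377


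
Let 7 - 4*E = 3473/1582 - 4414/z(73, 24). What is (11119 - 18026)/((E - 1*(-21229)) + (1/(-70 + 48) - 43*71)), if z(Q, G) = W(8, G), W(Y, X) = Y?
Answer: -961564912/2549754017 ≈ -0.37712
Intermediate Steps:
z(Q, G) = 8
E = 1760939/12656 (E = 7/4 - (3473/1582 - 4414/8)/4 = 7/4 - (3473*(1/1582) - 4414*⅛)/4 = 7/4 - (3473/1582 - 2207/4)/4 = 7/4 - ¼*(-1738791/3164) = 7/4 + 1738791/12656 = 1760939/12656 ≈ 139.14)
(11119 - 18026)/((E - 1*(-21229)) + (1/(-70 + 48) - 43*71)) = (11119 - 18026)/((1760939/12656 - 1*(-21229)) + (1/(-70 + 48) - 43*71)) = -6907/((1760939/12656 + 21229) + (1/(-22) - 3053)) = -6907/(270435163/12656 + (-1/22 - 3053)) = -6907/(270435163/12656 - 67167/22) = -6907/2549754017/139216 = -6907*139216/2549754017 = -961564912/2549754017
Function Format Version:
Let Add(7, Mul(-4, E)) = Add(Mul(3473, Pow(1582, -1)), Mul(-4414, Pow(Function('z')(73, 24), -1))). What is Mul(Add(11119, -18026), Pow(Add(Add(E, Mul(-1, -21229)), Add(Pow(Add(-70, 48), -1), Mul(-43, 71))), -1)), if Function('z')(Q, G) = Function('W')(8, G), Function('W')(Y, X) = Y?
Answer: Rational(-961564912, 2549754017) ≈ -0.37712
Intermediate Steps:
Function('z')(Q, G) = 8
E = Rational(1760939, 12656) (E = Add(Rational(7, 4), Mul(Rational(-1, 4), Add(Mul(3473, Pow(1582, -1)), Mul(-4414, Pow(8, -1))))) = Add(Rational(7, 4), Mul(Rational(-1, 4), Add(Mul(3473, Rational(1, 1582)), Mul(-4414, Rational(1, 8))))) = Add(Rational(7, 4), Mul(Rational(-1, 4), Add(Rational(3473, 1582), Rational(-2207, 4)))) = Add(Rational(7, 4), Mul(Rational(-1, 4), Rational(-1738791, 3164))) = Add(Rational(7, 4), Rational(1738791, 12656)) = Rational(1760939, 12656) ≈ 139.14)
Mul(Add(11119, -18026), Pow(Add(Add(E, Mul(-1, -21229)), Add(Pow(Add(-70, 48), -1), Mul(-43, 71))), -1)) = Mul(Add(11119, -18026), Pow(Add(Add(Rational(1760939, 12656), Mul(-1, -21229)), Add(Pow(Add(-70, 48), -1), Mul(-43, 71))), -1)) = Mul(-6907, Pow(Add(Add(Rational(1760939, 12656), 21229), Add(Pow(-22, -1), -3053)), -1)) = Mul(-6907, Pow(Add(Rational(270435163, 12656), Add(Rational(-1, 22), -3053)), -1)) = Mul(-6907, Pow(Add(Rational(270435163, 12656), Rational(-67167, 22)), -1)) = Mul(-6907, Pow(Rational(2549754017, 139216), -1)) = Mul(-6907, Rational(139216, 2549754017)) = Rational(-961564912, 2549754017)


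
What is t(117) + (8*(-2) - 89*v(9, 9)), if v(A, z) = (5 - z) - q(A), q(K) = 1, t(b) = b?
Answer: 546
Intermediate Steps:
v(A, z) = 4 - z (v(A, z) = (5 - z) - 1*1 = (5 - z) - 1 = 4 - z)
t(117) + (8*(-2) - 89*v(9, 9)) = 117 + (8*(-2) - 89*(4 - 1*9)) = 117 + (-16 - 89*(4 - 9)) = 117 + (-16 - 89*(-5)) = 117 + (-16 + 445) = 117 + 429 = 546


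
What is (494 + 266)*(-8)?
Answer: -6080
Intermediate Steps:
(494 + 266)*(-8) = 760*(-8) = -6080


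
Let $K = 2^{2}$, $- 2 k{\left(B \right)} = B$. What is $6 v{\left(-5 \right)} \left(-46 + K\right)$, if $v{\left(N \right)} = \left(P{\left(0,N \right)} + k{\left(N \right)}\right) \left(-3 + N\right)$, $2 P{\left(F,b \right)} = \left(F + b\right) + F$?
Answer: $0$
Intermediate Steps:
$k{\left(B \right)} = - \frac{B}{2}$
$K = 4$
$P{\left(F,b \right)} = F + \frac{b}{2}$ ($P{\left(F,b \right)} = \frac{\left(F + b\right) + F}{2} = \frac{b + 2 F}{2} = F + \frac{b}{2}$)
$v{\left(N \right)} = 0$ ($v{\left(N \right)} = \left(\left(0 + \frac{N}{2}\right) - \frac{N}{2}\right) \left(-3 + N\right) = \left(\frac{N}{2} - \frac{N}{2}\right) \left(-3 + N\right) = 0 \left(-3 + N\right) = 0$)
$6 v{\left(-5 \right)} \left(-46 + K\right) = 6 \cdot 0 \left(-46 + 4\right) = 0 \left(-42\right) = 0$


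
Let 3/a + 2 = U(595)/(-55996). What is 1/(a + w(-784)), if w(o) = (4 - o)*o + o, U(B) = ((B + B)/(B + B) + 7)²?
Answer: -9338/5776276687 ≈ -1.6166e-6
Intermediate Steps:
U(B) = 64 (U(B) = ((2*B)/((2*B)) + 7)² = ((2*B)*(1/(2*B)) + 7)² = (1 + 7)² = 8² = 64)
w(o) = o + o*(4 - o) (w(o) = o*(4 - o) + o = o + o*(4 - o))
a = -13999/9338 (a = 3/(-2 + 64/(-55996)) = 3/(-2 + 64*(-1/55996)) = 3/(-2 - 16/13999) = 3/(-28014/13999) = 3*(-13999/28014) = -13999/9338 ≈ -1.4991)
1/(a + w(-784)) = 1/(-13999/9338 - 784*(5 - 1*(-784))) = 1/(-13999/9338 - 784*(5 + 784)) = 1/(-13999/9338 - 784*789) = 1/(-13999/9338 - 618576) = 1/(-5776276687/9338) = -9338/5776276687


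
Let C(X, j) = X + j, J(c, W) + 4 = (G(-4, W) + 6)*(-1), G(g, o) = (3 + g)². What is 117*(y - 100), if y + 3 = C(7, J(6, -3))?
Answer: -12519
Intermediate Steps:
J(c, W) = -11 (J(c, W) = -4 + ((3 - 4)² + 6)*(-1) = -4 + ((-1)² + 6)*(-1) = -4 + (1 + 6)*(-1) = -4 + 7*(-1) = -4 - 7 = -11)
y = -7 (y = -3 + (7 - 11) = -3 - 4 = -7)
117*(y - 100) = 117*(-7 - 100) = 117*(-107) = -12519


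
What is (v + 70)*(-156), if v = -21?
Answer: -7644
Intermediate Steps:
(v + 70)*(-156) = (-21 + 70)*(-156) = 49*(-156) = -7644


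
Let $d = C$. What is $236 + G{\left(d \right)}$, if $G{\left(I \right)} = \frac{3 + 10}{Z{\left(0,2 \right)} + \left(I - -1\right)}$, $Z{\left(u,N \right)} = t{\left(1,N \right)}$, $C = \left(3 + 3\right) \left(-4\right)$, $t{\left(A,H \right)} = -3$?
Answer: $\frac{471}{2} \approx 235.5$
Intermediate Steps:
$C = -24$ ($C = 6 \left(-4\right) = -24$)
$d = -24$
$Z{\left(u,N \right)} = -3$
$G{\left(I \right)} = \frac{13}{-2 + I}$ ($G{\left(I \right)} = \frac{3 + 10}{-3 + \left(I - -1\right)} = \frac{13}{-3 + \left(I + 1\right)} = \frac{13}{-3 + \left(1 + I\right)} = \frac{13}{-2 + I}$)
$236 + G{\left(d \right)} = 236 + \frac{13}{-2 - 24} = 236 + \frac{13}{-26} = 236 + 13 \left(- \frac{1}{26}\right) = 236 - \frac{1}{2} = \frac{471}{2}$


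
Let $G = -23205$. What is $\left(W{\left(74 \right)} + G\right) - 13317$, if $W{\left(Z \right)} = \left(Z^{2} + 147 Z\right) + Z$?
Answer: $-20094$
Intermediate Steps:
$W{\left(Z \right)} = Z^{2} + 148 Z$
$\left(W{\left(74 \right)} + G\right) - 13317 = \left(74 \left(148 + 74\right) - 23205\right) - 13317 = \left(74 \cdot 222 - 23205\right) - 13317 = \left(16428 - 23205\right) - 13317 = -6777 - 13317 = -20094$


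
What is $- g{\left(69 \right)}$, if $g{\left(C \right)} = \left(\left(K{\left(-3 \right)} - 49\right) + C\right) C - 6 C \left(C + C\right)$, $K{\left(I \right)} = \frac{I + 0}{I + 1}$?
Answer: $\frac{111297}{2} \approx 55649.0$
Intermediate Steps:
$K{\left(I \right)} = \frac{I}{1 + I}$
$g{\left(C \right)} = - 12 C^{2} + C \left(- \frac{95}{2} + C\right)$ ($g{\left(C \right)} = \left(\left(- \frac{3}{1 - 3} - 49\right) + C\right) C - 6 C \left(C + C\right) = \left(\left(- \frac{3}{-2} - 49\right) + C\right) C - 6 C 2 C = \left(\left(\left(-3\right) \left(- \frac{1}{2}\right) - 49\right) + C\right) C - 6 \cdot 2 C^{2} = \left(\left(\frac{3}{2} - 49\right) + C\right) C - 12 C^{2} = \left(- \frac{95}{2} + C\right) C - 12 C^{2} = C \left(- \frac{95}{2} + C\right) - 12 C^{2} = - 12 C^{2} + C \left(- \frac{95}{2} + C\right)$)
$- g{\left(69 \right)} = - \frac{\left(-1\right) 69 \left(95 + 22 \cdot 69\right)}{2} = - \frac{\left(-1\right) 69 \left(95 + 1518\right)}{2} = - \frac{\left(-1\right) 69 \cdot 1613}{2} = \left(-1\right) \left(- \frac{111297}{2}\right) = \frac{111297}{2}$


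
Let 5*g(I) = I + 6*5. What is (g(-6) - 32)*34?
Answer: -4624/5 ≈ -924.80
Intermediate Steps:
g(I) = 6 + I/5 (g(I) = (I + 6*5)/5 = (I + 30)/5 = (30 + I)/5 = 6 + I/5)
(g(-6) - 32)*34 = ((6 + (⅕)*(-6)) - 32)*34 = ((6 - 6/5) - 32)*34 = (24/5 - 32)*34 = -136/5*34 = -4624/5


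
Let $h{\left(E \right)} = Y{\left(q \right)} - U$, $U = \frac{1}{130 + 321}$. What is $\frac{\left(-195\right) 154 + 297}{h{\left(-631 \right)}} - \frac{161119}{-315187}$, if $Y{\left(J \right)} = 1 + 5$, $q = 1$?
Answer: $- \frac{4226090410126}{852580835} \approx -4956.8$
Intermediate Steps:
$Y{\left(J \right)} = 6$
$U = \frac{1}{451} \approx 0.0022173$
$h{\left(E \right)} = \frac{2705}{451}$ ($h{\left(E \right)} = 6 - \frac{1}{451} = \frac{2705}{451}$)
$\frac{\left(-195\right) 154 + 297}{h{\left(-631 \right)}} - \frac{161119}{-315187} = \frac{\left(-195\right) 154 + 297}{\frac{2705}{451}} - \frac{161119}{-315187} = \left(-30030 + 297\right) \frac{451}{2705} - - \frac{161119}{315187} = \left(-29733\right) \frac{451}{2705} + \frac{161119}{315187} = - \frac{13409583}{2705} + \frac{161119}{315187} = - \frac{4226090410126}{852580835}$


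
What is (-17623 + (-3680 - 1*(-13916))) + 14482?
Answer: 7095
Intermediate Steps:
(-17623 + (-3680 - 1*(-13916))) + 14482 = (-17623 + (-3680 + 13916)) + 14482 = (-17623 + 10236) + 14482 = -7387 + 14482 = 7095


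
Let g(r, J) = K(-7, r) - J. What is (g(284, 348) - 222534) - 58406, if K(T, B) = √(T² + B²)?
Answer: -281288 + √80705 ≈ -2.8100e+5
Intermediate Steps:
K(T, B) = √(B² + T²)
g(r, J) = √(49 + r²) - J (g(r, J) = √(r² + (-7)²) - J = √(r² + 49) - J = √(49 + r²) - J)
(g(284, 348) - 222534) - 58406 = ((√(49 + 284²) - 1*348) - 222534) - 58406 = ((√(49 + 80656) - 348) - 222534) - 58406 = ((√80705 - 348) - 222534) - 58406 = ((-348 + √80705) - 222534) - 58406 = (-222882 + √80705) - 58406 = -281288 + √80705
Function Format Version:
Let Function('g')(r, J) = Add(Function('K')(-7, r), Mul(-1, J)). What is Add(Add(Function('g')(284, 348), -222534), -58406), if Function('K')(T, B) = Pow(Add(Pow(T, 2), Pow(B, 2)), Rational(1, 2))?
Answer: Add(-281288, Pow(80705, Rational(1, 2))) ≈ -2.8100e+5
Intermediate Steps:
Function('K')(T, B) = Pow(Add(Pow(B, 2), Pow(T, 2)), Rational(1, 2))
Function('g')(r, J) = Add(Pow(Add(49, Pow(r, 2)), Rational(1, 2)), Mul(-1, J)) (Function('g')(r, J) = Add(Pow(Add(Pow(r, 2), Pow(-7, 2)), Rational(1, 2)), Mul(-1, J)) = Add(Pow(Add(Pow(r, 2), 49), Rational(1, 2)), Mul(-1, J)) = Add(Pow(Add(49, Pow(r, 2)), Rational(1, 2)), Mul(-1, J)))
Add(Add(Function('g')(284, 348), -222534), -58406) = Add(Add(Add(Pow(Add(49, Pow(284, 2)), Rational(1, 2)), Mul(-1, 348)), -222534), -58406) = Add(Add(Add(Pow(Add(49, 80656), Rational(1, 2)), -348), -222534), -58406) = Add(Add(Add(Pow(80705, Rational(1, 2)), -348), -222534), -58406) = Add(Add(Add(-348, Pow(80705, Rational(1, 2))), -222534), -58406) = Add(Add(-222882, Pow(80705, Rational(1, 2))), -58406) = Add(-281288, Pow(80705, Rational(1, 2)))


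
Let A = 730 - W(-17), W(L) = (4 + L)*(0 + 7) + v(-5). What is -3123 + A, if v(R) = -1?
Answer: -2301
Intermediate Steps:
W(L) = 27 + 7*L (W(L) = (4 + L)*(0 + 7) - 1 = (4 + L)*7 - 1 = (28 + 7*L) - 1 = 27 + 7*L)
A = 822 (A = 730 - (27 + 7*(-17)) = 730 - (27 - 119) = 730 - 1*(-92) = 730 + 92 = 822)
-3123 + A = -3123 + 822 = -2301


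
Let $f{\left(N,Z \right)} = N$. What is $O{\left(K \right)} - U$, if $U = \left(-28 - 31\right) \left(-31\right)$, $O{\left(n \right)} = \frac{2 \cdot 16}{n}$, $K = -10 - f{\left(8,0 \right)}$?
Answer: $- \frac{16477}{9} \approx -1830.8$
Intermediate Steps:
$K = -18$ ($K = -10 - 8 = -18$)
$O{\left(n \right)} = \frac{32}{n}$
$U = 1829$ ($U = \left(-59\right) \left(-31\right) = 1829$)
$O{\left(K \right)} - U = \frac{32}{-18} - 1829 = 32 \left(- \frac{1}{18}\right) - 1829 = - \frac{16}{9} - 1829 = - \frac{16477}{9}$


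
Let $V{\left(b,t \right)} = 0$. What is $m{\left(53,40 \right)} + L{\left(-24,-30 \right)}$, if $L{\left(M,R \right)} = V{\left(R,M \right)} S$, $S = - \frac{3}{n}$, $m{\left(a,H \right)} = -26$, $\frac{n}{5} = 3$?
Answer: $-26$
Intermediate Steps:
$n = 15$ ($n = 5 \cdot 3 = 15$)
$S = - \frac{1}{5}$ ($S = - \frac{3}{15} = \left(-3\right) \frac{1}{15} = - \frac{1}{5} \approx -0.2$)
$L{\left(M,R \right)} = 0$ ($L{\left(M,R \right)} = 0 \left(- \frac{1}{5}\right) = 0$)
$m{\left(53,40 \right)} + L{\left(-24,-30 \right)} = -26 + 0 = -26$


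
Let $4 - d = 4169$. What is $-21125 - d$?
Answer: $-16960$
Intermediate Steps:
$d = -4165$ ($d = 4 - 4169 = -4165$)
$-21125 - d = -21125 - -4165 = -21125 + 4165 = -16960$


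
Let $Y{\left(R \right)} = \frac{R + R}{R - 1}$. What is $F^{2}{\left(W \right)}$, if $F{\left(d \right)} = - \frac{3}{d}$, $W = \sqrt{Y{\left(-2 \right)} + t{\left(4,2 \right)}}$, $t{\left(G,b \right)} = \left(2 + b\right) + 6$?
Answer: $\frac{27}{34} \approx 0.79412$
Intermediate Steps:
$t{\left(G,b \right)} = 8 + b$
$Y{\left(R \right)} = \frac{2 R}{-1 + R}$
$W = \frac{\sqrt{102}}{3}$ ($W = \sqrt{2 \left(-2\right) \frac{1}{-1 - 2} + \left(8 + 2\right)} = \sqrt{2 \left(-2\right) \frac{1}{-3} + 10} = \sqrt{2 \left(-2\right) \left(- \frac{1}{3}\right) + 10} = \sqrt{\frac{4}{3} + 10} = \sqrt{\frac{34}{3}} = \frac{\sqrt{102}}{3} \approx 3.3665$)
$F^{2}{\left(W \right)} = \left(- \frac{3}{\frac{1}{3} \sqrt{102}}\right)^{2} = \left(- 3 \frac{\sqrt{102}}{34}\right)^{2} = \left(- \frac{3 \sqrt{102}}{34}\right)^{2} = \frac{27}{34}$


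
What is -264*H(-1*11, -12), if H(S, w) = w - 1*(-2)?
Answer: 2640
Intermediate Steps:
H(S, w) = 2 + w (H(S, w) = w + 2 = 2 + w)
-264*H(-1*11, -12) = -264*(2 - 12) = -264*(-10) = 2640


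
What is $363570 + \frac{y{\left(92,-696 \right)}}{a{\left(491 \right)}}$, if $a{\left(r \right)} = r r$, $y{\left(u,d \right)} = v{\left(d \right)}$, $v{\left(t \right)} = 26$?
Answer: $\frac{87649819196}{241081} \approx 3.6357 \cdot 10^{5}$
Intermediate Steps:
$y{\left(u,d \right)} = 26$
$a{\left(r \right)} = r^{2}$
$363570 + \frac{y{\left(92,-696 \right)}}{a{\left(491 \right)}} = 363570 + \frac{26}{491^{2}} = 363570 + \frac{26}{241081} = \frac{87649819196}{241081}$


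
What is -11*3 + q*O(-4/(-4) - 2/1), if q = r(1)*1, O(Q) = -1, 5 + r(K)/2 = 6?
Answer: -35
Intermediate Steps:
r(K) = 2 (r(K) = -10 + 2*6 = -10 + 12 = 2)
q = 2 (q = 2*1 = 2)
-11*3 + q*O(-4/(-4) - 2/1) = -11*3 + 2*(-1) = -33 - 2 = -35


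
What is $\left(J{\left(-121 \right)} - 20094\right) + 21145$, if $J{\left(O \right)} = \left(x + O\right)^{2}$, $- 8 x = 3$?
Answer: $\frac{1010105}{64} \approx 15783.0$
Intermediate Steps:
$x = - \frac{3}{8}$ ($x = \left(- \frac{1}{8}\right) 3 = - \frac{3}{8} \approx -0.375$)
$J{\left(O \right)} = \left(- \frac{3}{8} + O\right)^{2}$
$\left(J{\left(-121 \right)} - 20094\right) + 21145 = \left(\frac{\left(-3 + 8 \left(-121\right)\right)^{2}}{64} - 20094\right) + 21145 = \left(\frac{\left(-3 - 968\right)^{2}}{64} - 20094\right) + 21145 = \left(\frac{\left(-971\right)^{2}}{64} - 20094\right) + 21145 = \left(\frac{1}{64} \cdot 942841 - 20094\right) + 21145 = \left(\frac{942841}{64} - 20094\right) + 21145 = - \frac{343175}{64} + 21145 = \frac{1010105}{64}$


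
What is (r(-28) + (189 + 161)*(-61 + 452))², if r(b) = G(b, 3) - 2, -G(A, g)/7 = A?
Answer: 18781057936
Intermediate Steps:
G(A, g) = -7*A
r(b) = -2 - 7*b (r(b) = -7*b - 2 = -2 - 7*b)
(r(-28) + (189 + 161)*(-61 + 452))² = ((-2 - 7*(-28)) + (189 + 161)*(-61 + 452))² = ((-2 + 196) + 350*391)² = (194 + 136850)² = 137044² = 18781057936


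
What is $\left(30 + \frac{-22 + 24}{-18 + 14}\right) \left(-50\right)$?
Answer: $-1475$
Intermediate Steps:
$\left(30 + \frac{-22 + 24}{-18 + 14}\right) \left(-50\right) = \left(30 + \frac{2}{-4}\right) \left(-50\right) = \left(30 + 2 \left(- \frac{1}{4}\right)\right) \left(-50\right) = \left(30 - \frac{1}{2}\right) \left(-50\right) = \frac{59}{2} \left(-50\right) = -1475$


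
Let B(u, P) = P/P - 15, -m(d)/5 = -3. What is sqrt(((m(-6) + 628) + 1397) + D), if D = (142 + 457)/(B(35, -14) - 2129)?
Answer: sqrt(9367312303)/2143 ≈ 45.163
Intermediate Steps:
m(d) = 15 (m(d) = -5*(-3) = 15)
B(u, P) = -14 (B(u, P) = 1 - 15 = -14)
D = -599/2143 (D = (142 + 457)/(-14 - 2129) = 599/(-2143) = 599*(-1/2143) = -599/2143 ≈ -0.27951)
sqrt(((m(-6) + 628) + 1397) + D) = sqrt(((15 + 628) + 1397) - 599/2143) = sqrt((643 + 1397) - 599/2143) = sqrt(2040 - 599/2143) = sqrt(4371121/2143) = sqrt(9367312303)/2143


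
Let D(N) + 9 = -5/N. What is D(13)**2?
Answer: 14884/169 ≈ 88.071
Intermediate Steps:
D(N) = -9 - 5/N
D(13)**2 = (-9 - 5/13)**2 = (-122/13)**2 = 14884/169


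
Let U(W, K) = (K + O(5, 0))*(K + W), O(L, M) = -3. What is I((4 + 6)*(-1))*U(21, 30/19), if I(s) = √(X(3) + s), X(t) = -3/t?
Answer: -11583*I*√11/361 ≈ -106.42*I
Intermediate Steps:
U(W, K) = (-3 + K)*(K + W) (U(W, K) = (K - 3)*(K + W) = (-3 + K)*(K + W))
I(s) = √(-1 + s) (I(s) = √(-3/3 + s) = √(-3*⅓ + s) = √(-1 + s))
I((4 + 6)*(-1))*U(21, 30/19) = √(-1 + (4 + 6)*(-1))*((30/19)² - 90/19 - 3*21 + (30/19)*21) = √(-1 + 10*(-1))*((30*(1/19))² - 90/19 - 63 + (30*(1/19))*21) = √(-1 - 10)*((30/19)² - 3*30/19 - 63 + (30/19)*21) = √(-11)*(900/361 - 90/19 - 63 + 630/19) = (I*√11)*(-11583/361) = -11583*I*√11/361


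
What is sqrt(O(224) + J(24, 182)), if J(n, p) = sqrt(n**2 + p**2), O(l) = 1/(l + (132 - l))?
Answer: sqrt(33 + 43560*sqrt(337))/66 ≈ 13.549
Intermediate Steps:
O(l) = 1/132
sqrt(O(224) + J(24, 182)) = sqrt(1/132 + sqrt(24**2 + 182**2)) = sqrt(1/132 + sqrt(576 + 33124)) = sqrt(1/132 + sqrt(33700)) = sqrt(1/132 + 10*sqrt(337))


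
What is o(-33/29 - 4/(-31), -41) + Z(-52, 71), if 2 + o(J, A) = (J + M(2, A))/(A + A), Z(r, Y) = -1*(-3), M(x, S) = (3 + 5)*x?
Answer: 60241/73718 ≈ 0.81718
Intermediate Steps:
M(x, S) = 8*x
Z(r, Y) = 3
o(J, A) = -2 + (16 + J)/(2*A) (o(J, A) = -2 + (J + 8*2)/(A + A) = -2 + (J + 16)/((2*A)) = -2 + (16 + J)*(1/(2*A)) = -2 + (16 + J)/(2*A))
o(-33/29 - 4/(-31), -41) + Z(-52, 71) = (½)*(16 + (-33/29 - 4/(-31)) - 4*(-41))/(-41) + 3 = (½)*(-1/41)*(16 + (-33*1/29 - 4*(-1/31)) + 164) + 3 = (½)*(-1/41)*(16 + (-33/29 + 4/31) + 164) + 3 = (½)*(-1/41)*(16 - 907/899 + 164) + 3 = (½)*(-1/41)*(160913/899) + 3 = -160913/73718 + 3 = 60241/73718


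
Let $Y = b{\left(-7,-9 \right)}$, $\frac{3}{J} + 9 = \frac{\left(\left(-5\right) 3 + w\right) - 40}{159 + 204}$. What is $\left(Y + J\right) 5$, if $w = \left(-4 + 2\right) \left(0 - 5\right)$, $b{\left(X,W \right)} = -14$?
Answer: $- \frac{26365}{368} \approx -71.644$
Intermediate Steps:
$w = 10$ ($w = \left(-2\right) \left(-5\right) = 10$)
$J = - \frac{121}{368}$ ($J = \frac{3}{-9 + \frac{\left(\left(-5\right) 3 + 10\right) - 40}{159 + 204}} = \frac{3}{-9 + \frac{\left(-15 + 10\right) - 40}{363}} = \frac{3}{-9 + \left(-5 - 40\right) \frac{1}{363}} = \frac{3}{-9 - \frac{15}{121}} = \frac{3}{- \frac{1104}{121}} = 3 \left(- \frac{121}{1104}\right) = - \frac{121}{368} \approx -0.3288$)
$Y = -14$
$\left(Y + J\right) 5 = \left(-14 - \frac{121}{368}\right) 5 = \left(- \frac{5273}{368}\right) 5 = - \frac{26365}{368}$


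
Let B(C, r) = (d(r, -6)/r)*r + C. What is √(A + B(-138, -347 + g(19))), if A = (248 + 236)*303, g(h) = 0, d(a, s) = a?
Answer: 7*√2983 ≈ 382.32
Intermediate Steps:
B(C, r) = C + r (B(C, r) = (r/r)*r + C = 1*r + C = r + C = C + r)
A = 146652 (A = 484*303 = 146652)
√(A + B(-138, -347 + g(19))) = √(146652 + (-138 + (-347 + 0))) = √(146652 + (-138 - 347)) = √(146652 - 485) = √146167 = 7*√2983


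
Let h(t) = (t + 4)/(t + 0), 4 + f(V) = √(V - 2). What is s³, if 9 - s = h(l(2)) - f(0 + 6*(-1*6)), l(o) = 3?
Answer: (8 + 3*I*√38)³/27 ≈ -285.04 - 102.74*I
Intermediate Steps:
f(V) = -4 + √(-2 + V) (f(V) = -4 + √(V - 2) = -4 + √(-2 + V))
h(t) = (4 + t)/t
s = 8/3 + I*√38 (s = 9 - ((4 + 3)/3 - (-4 + √(-2 + (0 + 6*(-1*6))))) = 9 - ((⅓)*7 - (-4 + √(-2 + (0 + 6*(-6))))) = 9 - (7/3 - (-4 + √(-2 + (0 - 36)))) = 9 - (7/3 - (-4 + √(-2 - 36))) = 9 - (7/3 - (-4 + √(-38))) = 9 - (7/3 - (-4 + I*√38)) = 9 - (7/3 + (4 - I*√38)) = 9 - (19/3 - I*√38) = 9 + (-19/3 + I*√38) = 8/3 + I*√38 ≈ 2.6667 + 6.1644*I)
s³ = (8/3 + I*√38)³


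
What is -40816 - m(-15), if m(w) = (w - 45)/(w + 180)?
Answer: -448972/11 ≈ -40816.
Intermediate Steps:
m(w) = (-45 + w)/(180 + w)
-40816 - m(-15) = -40816 - (-45 - 15)/(180 - 15) = -40816 - (-60)/165 = -40816 - 1*(-4/11) = -40816 + 4/11 = -448972/11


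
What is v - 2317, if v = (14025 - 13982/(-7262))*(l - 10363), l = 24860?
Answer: 738349398675/3631 ≈ 2.0335e+8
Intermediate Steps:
v = 738357811702/3631 (v = (14025 - 13982/(-7262))*(24860 - 10363) = (14025 - 13982*(-1/7262))*14497 = (14025 + 6991/3631)*14497 = (50931766/3631)*14497 = 738357811702/3631 ≈ 2.0335e+8)
v - 2317 = 738357811702/3631 - 2317 = 738349398675/3631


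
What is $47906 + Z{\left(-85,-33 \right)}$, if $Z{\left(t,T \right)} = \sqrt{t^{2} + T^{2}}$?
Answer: $47906 + \sqrt{8314} \approx 47997.0$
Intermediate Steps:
$Z{\left(t,T \right)} = \sqrt{T^{2} + t^{2}}$
$47906 + Z{\left(-85,-33 \right)} = 47906 + \sqrt{\left(-33\right)^{2} + \left(-85\right)^{2}} = 47906 + \sqrt{1089 + 7225} = 47906 + \sqrt{8314}$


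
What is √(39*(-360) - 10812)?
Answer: 2*I*√6213 ≈ 157.65*I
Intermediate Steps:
√(39*(-360) - 10812) = √(-14040 - 10812) = √(-24852) = 2*I*√6213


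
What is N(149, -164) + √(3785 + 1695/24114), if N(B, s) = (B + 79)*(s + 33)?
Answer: -29868 + √244551287010/8038 ≈ -29806.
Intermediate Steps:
N(B, s) = (33 + s)*(79 + B) (N(B, s) = (79 + B)*(33 + s) = (33 + s)*(79 + B))
N(149, -164) + √(3785 + 1695/24114) = (2607 + 33*149 + 79*(-164) + 149*(-164)) + √(3785 + 1695/24114) = (2607 + 4917 - 12956 - 24436) + √(3785 + 1695*(1/24114)) = -29868 + √(3785 + 565/8038) = -29868 + √(30424395/8038) = -29868 + √244551287010/8038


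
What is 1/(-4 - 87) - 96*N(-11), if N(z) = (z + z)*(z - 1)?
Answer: -2306305/91 ≈ -25344.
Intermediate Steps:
N(z) = 2*z*(-1 + z) (N(z) = (2*z)*(-1 + z) = 2*z*(-1 + z))
1/(-4 - 87) - 96*N(-11) = 1/(-4 - 87) - 192*(-11)*(-1 - 11) = 1/(-91) - 192*(-11)*(-12) = -1/91 - 96*264 = -1/91 - 25344 = -2306305/91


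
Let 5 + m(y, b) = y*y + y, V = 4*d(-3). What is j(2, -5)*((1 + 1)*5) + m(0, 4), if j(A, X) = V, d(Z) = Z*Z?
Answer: 355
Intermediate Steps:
d(Z) = Z**2
V = 36 (V = 4*(-3)**2 = 4*9 = 36)
j(A, X) = 36
m(y, b) = -5 + y + y**2 (m(y, b) = -5 + (y*y + y) = -5 + (y**2 + y) = -5 + (y + y**2) = -5 + y + y**2)
j(2, -5)*((1 + 1)*5) + m(0, 4) = 36*((1 + 1)*5) + (-5 + 0 + 0**2) = 36*(2*5) + (-5 + 0 + 0) = 36*10 - 5 = 360 - 5 = 355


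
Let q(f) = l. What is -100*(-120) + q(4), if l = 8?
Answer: 12008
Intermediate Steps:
q(f) = 8
-100*(-120) + q(4) = -100*(-120) + 8 = 12000 + 8 = 12008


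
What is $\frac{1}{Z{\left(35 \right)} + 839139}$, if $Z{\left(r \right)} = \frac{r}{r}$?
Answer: $\frac{1}{839140} \approx 1.1917 \cdot 10^{-6}$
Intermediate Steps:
$Z{\left(r \right)} = 1$
$\frac{1}{Z{\left(35 \right)} + 839139} = \frac{1}{1 + 839139} = \frac{1}{839140}$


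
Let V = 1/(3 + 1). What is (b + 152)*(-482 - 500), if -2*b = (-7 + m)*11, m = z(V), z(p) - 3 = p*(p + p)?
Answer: -1361543/8 ≈ -1.7019e+5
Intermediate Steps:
V = ¼ (V = 1/4 = ¼ ≈ 0.25000)
z(p) = 3 + 2*p² (z(p) = 3 + p*(p + p) = 3 + p*(2*p) = 3 + 2*p²)
m = 25/8 (m = 3 + 2*(¼)² = 3 + 2*(1/16) = 3 + ⅛ = 25/8 ≈ 3.1250)
b = 341/16 (b = -(-7 + 25/8)*11/2 = -(-31)*11/16 = -½*(-341/8) = 341/16 ≈ 21.313)
(b + 152)*(-482 - 500) = (341/16 + 152)*(-482 - 500) = (2773/16)*(-982) = -1361543/8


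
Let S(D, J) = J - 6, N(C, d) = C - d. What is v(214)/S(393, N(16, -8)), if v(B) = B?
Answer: 107/9 ≈ 11.889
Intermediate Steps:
S(D, J) = -6 + J
v(214)/S(393, N(16, -8)) = 214/(-6 + (16 - 1*(-8))) = 214/(-6 + (16 + 8)) = 214/(-6 + 24) = 214/18 = 214*(1/18) = 107/9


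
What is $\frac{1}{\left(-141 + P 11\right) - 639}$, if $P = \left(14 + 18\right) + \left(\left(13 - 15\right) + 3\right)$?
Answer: $- \frac{1}{417} \approx -0.0023981$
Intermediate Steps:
$P = 33$ ($P = 32 + \left(-2 + 3\right) = 32 + 1 = 33$)
$\frac{1}{\left(-141 + P 11\right) - 639} = \frac{1}{\left(-141 + 33 \cdot 11\right) - 639} = \frac{1}{\left(-141 + 363\right) - 639} = \frac{1}{222 - 639} = \frac{1}{-417} = - \frac{1}{417}$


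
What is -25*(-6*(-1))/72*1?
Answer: -25/12 ≈ -2.0833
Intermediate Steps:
-25*(-6*(-1))/72*1 = -150/72*1 = -25*1/12*1 = -25/12*1 = -25/12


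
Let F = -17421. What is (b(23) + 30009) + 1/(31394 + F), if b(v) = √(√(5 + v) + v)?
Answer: 419315758/13973 + √(23 + 2*√7) ≈ 30014.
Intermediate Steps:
b(v) = √(v + √(5 + v))
(b(23) + 30009) + 1/(31394 + F) = (√(23 + √(5 + 23)) + 30009) + 1/(31394 - 17421) = (√(23 + √28) + 30009) + 1/13973 = (√(23 + 2*√7) + 30009) + 1/13973 = (30009 + √(23 + 2*√7)) + 1/13973 = 419315758/13973 + √(23 + 2*√7)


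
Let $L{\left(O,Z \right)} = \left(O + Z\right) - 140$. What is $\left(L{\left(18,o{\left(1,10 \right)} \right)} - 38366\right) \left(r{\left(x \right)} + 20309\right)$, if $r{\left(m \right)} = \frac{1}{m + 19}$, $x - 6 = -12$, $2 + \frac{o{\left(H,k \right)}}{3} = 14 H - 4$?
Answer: $- \frac{10155188352}{13} \approx -7.8117 \cdot 10^{8}$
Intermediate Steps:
$o{\left(H,k \right)} = -18 + 42 H$ ($o{\left(H,k \right)} = -6 + 3 \left(14 H - 4\right) = -6 + 3 \left(-4 + 14 H\right) = -6 + \left(-12 + 42 H\right) = -18 + 42 H$)
$x = -6$ ($x = 6 - 12 = -6$)
$r{\left(m \right)} = \frac{1}{19 + m}$
$L{\left(O,Z \right)} = -140 + O + Z$
$\left(L{\left(18,o{\left(1,10 \right)} \right)} - 38366\right) \left(r{\left(x \right)} + 20309\right) = \left(\left(-140 + 18 + \left(-18 + 42 \cdot 1\right)\right) - 38366\right) \left(\frac{1}{19 - 6} + 20309\right) = \left(\left(-140 + 18 + \left(-18 + 42\right)\right) - 38366\right) \left(\frac{1}{13} + 20309\right) = \left(\left(-140 + 18 + 24\right) - 38366\right) \left(\frac{1}{13} + 20309\right) = \left(-98 - 38366\right) \frac{264018}{13} = \left(-38464\right) \frac{264018}{13} = - \frac{10155188352}{13}$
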